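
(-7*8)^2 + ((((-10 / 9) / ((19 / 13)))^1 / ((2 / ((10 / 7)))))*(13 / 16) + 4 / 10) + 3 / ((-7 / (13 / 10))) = 3135.40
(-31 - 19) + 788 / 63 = -2362 / 63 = -37.49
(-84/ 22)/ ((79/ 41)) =-1722/ 869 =-1.98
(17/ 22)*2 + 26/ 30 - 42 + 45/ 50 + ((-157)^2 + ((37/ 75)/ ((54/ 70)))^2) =88809017587/ 3608550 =24610.72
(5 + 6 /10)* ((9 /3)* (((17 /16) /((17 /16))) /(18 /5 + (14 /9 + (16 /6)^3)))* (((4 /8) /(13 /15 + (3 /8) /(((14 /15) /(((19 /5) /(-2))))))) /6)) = 79380 /141229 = 0.56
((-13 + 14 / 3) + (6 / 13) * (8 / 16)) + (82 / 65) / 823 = -1300094 / 160485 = -8.10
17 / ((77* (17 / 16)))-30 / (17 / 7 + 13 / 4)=-20712 / 4081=-5.08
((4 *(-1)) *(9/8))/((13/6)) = -27/13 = -2.08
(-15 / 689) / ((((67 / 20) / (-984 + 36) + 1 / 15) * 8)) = -3950 / 91637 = -0.04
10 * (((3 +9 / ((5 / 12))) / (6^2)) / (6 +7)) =41 / 78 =0.53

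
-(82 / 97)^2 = -6724 / 9409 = -0.71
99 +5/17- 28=1212/17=71.29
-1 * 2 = -2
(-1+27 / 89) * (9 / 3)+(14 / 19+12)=18004 / 1691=10.65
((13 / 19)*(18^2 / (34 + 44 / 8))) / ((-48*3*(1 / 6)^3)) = -12636 / 1501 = -8.42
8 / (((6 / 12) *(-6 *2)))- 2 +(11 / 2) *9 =277 / 6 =46.17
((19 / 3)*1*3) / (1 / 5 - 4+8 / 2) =95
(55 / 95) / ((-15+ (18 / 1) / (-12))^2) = 4 / 1881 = 0.00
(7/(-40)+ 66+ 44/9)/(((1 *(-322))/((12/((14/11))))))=-2.07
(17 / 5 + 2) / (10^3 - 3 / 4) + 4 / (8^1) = 20201 / 39970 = 0.51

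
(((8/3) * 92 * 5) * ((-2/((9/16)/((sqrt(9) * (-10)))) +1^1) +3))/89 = 1221760/801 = 1525.29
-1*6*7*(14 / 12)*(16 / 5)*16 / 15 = -167.25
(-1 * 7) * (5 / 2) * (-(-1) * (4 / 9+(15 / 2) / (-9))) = 245 / 36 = 6.81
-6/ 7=-0.86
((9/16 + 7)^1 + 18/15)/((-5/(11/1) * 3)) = -7711/1200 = -6.43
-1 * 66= -66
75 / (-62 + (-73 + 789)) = 25 / 218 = 0.11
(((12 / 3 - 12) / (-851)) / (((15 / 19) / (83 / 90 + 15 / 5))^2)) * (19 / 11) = 1709386262 / 4265105625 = 0.40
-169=-169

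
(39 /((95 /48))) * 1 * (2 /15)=1248 /475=2.63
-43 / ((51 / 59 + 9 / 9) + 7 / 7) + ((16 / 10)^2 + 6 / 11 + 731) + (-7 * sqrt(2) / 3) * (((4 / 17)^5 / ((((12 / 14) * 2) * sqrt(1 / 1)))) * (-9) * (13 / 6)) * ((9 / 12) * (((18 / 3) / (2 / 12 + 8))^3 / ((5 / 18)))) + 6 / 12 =349360128 * sqrt(2) / 17045383285 + 66886227 / 92950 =719.62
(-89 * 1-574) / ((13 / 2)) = -102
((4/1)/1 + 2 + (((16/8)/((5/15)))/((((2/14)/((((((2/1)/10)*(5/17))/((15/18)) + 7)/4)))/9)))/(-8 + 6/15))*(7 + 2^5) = -4127643/1292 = -3194.77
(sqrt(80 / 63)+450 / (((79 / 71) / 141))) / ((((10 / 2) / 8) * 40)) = 4 * sqrt(35) / 525+180198 / 79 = 2281.03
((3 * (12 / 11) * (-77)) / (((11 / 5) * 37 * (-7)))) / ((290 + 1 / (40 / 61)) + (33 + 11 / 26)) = 93600 / 68772011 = 0.00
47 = 47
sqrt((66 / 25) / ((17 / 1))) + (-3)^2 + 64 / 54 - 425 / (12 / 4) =-3550 / 27 + sqrt(1122) / 85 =-131.09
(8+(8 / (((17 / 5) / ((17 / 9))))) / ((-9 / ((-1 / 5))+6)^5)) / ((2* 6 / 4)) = 24841818112 / 9315681777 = 2.67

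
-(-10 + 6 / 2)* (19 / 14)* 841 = 15979 / 2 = 7989.50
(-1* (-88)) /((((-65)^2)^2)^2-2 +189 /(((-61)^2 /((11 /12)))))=1309792 /4742709395064033425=0.00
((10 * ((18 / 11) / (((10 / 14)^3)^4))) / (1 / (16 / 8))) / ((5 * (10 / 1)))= 498286339236 / 13427734375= 37.11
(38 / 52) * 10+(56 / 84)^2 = 907 / 117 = 7.75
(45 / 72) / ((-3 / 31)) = -155 / 24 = -6.46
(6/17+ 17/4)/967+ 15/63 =335353/1380876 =0.24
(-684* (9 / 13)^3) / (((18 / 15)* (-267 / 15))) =2077650 / 195533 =10.63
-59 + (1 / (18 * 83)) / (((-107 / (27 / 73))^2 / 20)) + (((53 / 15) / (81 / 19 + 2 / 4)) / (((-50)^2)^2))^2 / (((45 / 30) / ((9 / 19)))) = -3584526861960002293207267896247 / 60754692740303833007812500000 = -59.00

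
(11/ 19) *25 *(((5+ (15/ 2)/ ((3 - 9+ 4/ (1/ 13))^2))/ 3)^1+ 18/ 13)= 138545825/ 3135912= 44.18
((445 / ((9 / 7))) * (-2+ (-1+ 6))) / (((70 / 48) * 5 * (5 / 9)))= 256.32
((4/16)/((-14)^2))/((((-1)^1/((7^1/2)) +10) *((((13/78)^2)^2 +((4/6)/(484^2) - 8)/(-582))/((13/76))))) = 1495446381/966616063616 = 0.00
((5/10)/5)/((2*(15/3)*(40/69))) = 0.02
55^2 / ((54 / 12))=6050 / 9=672.22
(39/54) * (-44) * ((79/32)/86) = -11297/12384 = -0.91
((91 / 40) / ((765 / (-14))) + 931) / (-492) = -14243663 / 7527600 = -1.89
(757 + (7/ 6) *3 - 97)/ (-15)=-1327/ 30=-44.23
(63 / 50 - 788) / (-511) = 39337 / 25550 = 1.54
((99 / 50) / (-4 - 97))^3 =-970299 / 128787625000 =-0.00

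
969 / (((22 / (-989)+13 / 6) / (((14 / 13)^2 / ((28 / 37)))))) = 1489261914 / 2150525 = 692.51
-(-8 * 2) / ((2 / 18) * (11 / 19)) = 2736 / 11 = 248.73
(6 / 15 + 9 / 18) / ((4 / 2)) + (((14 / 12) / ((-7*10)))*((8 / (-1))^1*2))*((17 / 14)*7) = 163 / 60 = 2.72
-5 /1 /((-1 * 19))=5 /19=0.26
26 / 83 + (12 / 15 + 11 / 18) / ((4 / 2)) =15221 / 14940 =1.02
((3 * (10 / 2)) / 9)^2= 25 / 9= 2.78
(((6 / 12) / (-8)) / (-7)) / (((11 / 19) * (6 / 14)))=19 / 528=0.04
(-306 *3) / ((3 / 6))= -1836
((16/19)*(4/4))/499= 16/9481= 0.00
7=7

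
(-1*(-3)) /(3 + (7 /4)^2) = 48 /97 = 0.49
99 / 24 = 33 / 8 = 4.12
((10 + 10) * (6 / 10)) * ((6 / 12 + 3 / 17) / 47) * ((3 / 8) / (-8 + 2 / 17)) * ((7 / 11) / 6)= -483 / 554224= -0.00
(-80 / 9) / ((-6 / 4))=160 / 27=5.93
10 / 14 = 5 / 7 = 0.71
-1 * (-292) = 292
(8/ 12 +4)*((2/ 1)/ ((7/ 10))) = 40/ 3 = 13.33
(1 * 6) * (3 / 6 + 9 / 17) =105 / 17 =6.18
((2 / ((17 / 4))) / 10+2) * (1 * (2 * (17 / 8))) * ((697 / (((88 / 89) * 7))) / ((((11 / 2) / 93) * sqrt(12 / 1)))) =4276.52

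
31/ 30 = 1.03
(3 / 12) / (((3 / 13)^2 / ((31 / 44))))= 5239 / 1584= 3.31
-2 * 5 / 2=-5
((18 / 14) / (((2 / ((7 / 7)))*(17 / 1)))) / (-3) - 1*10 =-2383 / 238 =-10.01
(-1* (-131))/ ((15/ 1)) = 131/ 15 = 8.73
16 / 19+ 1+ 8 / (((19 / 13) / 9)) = 51.11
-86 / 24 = -43 / 12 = -3.58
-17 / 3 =-5.67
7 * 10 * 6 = 420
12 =12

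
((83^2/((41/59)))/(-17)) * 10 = -4064510/697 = -5831.43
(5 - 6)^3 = -1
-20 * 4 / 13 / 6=-40 / 39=-1.03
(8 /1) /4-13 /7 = 1 /7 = 0.14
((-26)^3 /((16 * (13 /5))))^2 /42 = 714025 /168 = 4250.15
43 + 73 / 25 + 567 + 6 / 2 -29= 14673 / 25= 586.92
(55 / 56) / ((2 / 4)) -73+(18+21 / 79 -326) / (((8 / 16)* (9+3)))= -811747 / 6636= -122.32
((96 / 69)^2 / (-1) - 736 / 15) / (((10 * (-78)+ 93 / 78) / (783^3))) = 1683739406471616 / 53558605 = 31437327.51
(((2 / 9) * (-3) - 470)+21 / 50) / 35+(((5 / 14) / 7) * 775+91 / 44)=22778177 / 808500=28.17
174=174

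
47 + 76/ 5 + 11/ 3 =988/ 15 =65.87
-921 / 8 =-115.12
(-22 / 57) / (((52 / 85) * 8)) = -935 / 11856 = -0.08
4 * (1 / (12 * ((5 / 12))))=4 / 5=0.80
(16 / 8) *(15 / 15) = 2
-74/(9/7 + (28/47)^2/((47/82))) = -38.85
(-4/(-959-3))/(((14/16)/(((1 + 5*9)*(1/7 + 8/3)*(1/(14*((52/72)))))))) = 130272/2144779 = 0.06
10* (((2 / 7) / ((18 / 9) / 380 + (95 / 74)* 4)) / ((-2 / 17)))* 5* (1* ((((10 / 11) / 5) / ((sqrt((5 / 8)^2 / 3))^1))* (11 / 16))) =-1195100* sqrt(3) / 252959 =-8.18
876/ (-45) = -292/ 15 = -19.47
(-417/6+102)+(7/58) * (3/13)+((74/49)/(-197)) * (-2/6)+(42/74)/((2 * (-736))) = 19342775522957/594613061952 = 32.53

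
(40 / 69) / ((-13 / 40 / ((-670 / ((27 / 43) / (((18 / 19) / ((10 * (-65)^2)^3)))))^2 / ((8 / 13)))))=-16600322 / 31878588994402545538330078125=-0.00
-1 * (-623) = 623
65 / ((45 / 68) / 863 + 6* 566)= 3814460 / 199290909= 0.02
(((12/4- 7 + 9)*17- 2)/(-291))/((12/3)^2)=-83/4656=-0.02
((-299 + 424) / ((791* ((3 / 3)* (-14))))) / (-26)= 125 / 287924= 0.00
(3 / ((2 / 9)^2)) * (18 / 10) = 2187 / 20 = 109.35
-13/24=-0.54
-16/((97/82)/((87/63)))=-38048/2037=-18.68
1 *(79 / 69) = 79 / 69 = 1.14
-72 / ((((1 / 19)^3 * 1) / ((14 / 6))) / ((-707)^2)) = -575982000888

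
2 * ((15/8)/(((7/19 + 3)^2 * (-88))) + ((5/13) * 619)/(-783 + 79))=-1158865/1703936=-0.68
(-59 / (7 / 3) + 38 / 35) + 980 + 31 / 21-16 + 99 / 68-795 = 147.73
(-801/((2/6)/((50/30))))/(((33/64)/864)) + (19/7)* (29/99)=-422788139/63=-6710922.84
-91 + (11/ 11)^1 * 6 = -85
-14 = -14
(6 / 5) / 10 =3 / 25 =0.12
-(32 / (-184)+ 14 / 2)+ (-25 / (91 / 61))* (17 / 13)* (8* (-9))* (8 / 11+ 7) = 3647159959 / 299299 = 12185.67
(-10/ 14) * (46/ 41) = -230/ 287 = -0.80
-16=-16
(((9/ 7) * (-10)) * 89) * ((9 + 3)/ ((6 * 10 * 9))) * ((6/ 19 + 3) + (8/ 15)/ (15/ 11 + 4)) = -10222006/ 117705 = -86.84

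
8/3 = 2.67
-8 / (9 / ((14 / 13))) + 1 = 5 / 117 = 0.04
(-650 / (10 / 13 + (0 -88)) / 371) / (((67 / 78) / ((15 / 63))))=0.01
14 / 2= 7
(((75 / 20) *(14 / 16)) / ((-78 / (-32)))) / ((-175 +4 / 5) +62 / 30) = -525 / 67132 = -0.01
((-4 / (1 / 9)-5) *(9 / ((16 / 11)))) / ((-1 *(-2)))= -4059 / 32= -126.84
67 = 67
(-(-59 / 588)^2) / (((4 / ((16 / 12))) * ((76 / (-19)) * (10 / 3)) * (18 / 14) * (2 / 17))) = 59177 / 35562240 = 0.00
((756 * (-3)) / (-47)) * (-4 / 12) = -756 / 47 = -16.09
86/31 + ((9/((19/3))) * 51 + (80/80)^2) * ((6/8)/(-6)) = -7551/1178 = -6.41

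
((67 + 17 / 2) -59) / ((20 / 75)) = 495 / 8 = 61.88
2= 2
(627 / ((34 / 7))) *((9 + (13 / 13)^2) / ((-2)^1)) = -21945 / 34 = -645.44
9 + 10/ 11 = 9.91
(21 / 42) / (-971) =-1 / 1942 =-0.00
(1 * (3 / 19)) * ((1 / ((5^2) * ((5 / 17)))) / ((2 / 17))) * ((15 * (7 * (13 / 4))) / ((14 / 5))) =33813 / 1520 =22.25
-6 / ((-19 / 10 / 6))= 360 / 19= 18.95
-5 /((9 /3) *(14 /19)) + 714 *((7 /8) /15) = 16543 /420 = 39.39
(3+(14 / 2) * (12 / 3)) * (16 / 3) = 496 / 3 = 165.33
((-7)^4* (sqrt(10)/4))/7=343* sqrt(10)/4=271.17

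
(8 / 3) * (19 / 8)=19 / 3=6.33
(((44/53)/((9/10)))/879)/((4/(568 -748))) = -2200/46587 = -0.05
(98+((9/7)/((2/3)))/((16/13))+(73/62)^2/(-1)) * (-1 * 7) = -21134759/30752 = -687.26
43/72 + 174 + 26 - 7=13939/72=193.60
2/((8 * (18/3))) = 1/24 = 0.04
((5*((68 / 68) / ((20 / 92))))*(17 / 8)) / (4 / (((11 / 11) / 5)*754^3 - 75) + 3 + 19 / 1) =167606329399 / 75444281424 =2.22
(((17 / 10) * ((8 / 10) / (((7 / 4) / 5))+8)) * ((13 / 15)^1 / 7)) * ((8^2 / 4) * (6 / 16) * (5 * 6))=95472 / 245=389.68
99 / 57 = 33 / 19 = 1.74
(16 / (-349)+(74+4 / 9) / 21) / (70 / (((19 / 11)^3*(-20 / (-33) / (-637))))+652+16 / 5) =-15830983540 / 61628887120437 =-0.00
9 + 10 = 19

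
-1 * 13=-13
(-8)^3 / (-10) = 256 / 5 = 51.20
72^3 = 373248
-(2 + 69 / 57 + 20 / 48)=-827 / 228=-3.63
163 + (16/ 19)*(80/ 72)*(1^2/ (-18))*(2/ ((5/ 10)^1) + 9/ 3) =250297/ 1539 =162.64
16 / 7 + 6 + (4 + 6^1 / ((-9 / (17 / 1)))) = 20 / 21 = 0.95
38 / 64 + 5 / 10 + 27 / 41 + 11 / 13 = 44319 / 17056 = 2.60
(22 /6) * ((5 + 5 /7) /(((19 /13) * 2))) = 2860 /399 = 7.17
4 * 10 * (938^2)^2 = 30965018573440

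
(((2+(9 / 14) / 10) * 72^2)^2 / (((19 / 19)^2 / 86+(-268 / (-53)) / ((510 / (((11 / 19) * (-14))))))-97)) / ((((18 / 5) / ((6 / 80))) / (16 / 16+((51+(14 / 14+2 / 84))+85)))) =-12471382492907781168 / 3676305523415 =-3392368.35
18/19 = 0.95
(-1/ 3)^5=-0.00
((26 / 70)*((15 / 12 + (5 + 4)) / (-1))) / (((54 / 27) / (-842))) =224393 / 140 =1602.81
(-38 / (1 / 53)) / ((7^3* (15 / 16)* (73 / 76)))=-2449024 / 375585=-6.52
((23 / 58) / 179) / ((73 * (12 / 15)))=115 / 3031544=0.00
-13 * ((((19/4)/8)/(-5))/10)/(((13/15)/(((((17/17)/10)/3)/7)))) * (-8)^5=-4864/175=-27.79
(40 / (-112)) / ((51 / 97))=-0.68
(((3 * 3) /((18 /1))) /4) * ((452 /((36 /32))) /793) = 452 /7137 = 0.06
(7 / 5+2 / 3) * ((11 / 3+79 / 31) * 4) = 2312 / 45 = 51.38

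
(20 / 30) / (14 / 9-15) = -6 / 121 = -0.05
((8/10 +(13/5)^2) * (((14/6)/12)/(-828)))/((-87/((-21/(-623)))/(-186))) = -1519/11872600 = -0.00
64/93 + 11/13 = 1855/1209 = 1.53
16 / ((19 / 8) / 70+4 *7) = 8960 / 15699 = 0.57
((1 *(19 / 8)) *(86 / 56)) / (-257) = -817 / 57568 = -0.01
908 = 908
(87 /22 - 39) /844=-771 /18568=-0.04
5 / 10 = 1 / 2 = 0.50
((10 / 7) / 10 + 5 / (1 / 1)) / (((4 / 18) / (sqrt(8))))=324 * sqrt(2) / 7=65.46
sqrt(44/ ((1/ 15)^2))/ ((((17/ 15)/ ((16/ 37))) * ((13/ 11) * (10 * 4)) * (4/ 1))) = 495 * sqrt(11)/ 8177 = 0.20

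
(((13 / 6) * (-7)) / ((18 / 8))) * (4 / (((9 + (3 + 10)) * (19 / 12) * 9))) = -1456 / 16929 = -0.09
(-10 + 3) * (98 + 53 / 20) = -14091 / 20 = -704.55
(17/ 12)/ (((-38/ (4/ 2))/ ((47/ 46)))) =-799/ 10488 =-0.08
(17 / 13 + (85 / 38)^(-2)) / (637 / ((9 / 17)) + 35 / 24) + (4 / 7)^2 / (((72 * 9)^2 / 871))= 2886591412597 / 1496627323764300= 0.00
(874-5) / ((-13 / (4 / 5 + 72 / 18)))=-20856 / 65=-320.86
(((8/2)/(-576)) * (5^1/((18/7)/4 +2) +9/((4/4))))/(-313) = 0.00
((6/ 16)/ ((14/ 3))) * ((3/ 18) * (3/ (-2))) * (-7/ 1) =9/ 64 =0.14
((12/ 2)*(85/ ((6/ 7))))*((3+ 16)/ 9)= 11305/ 9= 1256.11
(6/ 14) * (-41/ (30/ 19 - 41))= 2337/ 5243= 0.45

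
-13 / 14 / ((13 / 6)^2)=-0.20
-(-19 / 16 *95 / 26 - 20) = 10125 / 416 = 24.34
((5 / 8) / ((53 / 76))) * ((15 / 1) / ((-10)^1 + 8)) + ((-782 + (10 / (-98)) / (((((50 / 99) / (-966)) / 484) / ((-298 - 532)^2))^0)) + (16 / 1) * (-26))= -12515709 / 10388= -1204.82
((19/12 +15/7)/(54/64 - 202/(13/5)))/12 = -8138/2014047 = -0.00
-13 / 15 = -0.87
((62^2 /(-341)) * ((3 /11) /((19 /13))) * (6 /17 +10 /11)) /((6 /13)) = -5.75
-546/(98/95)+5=-3670/7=-524.29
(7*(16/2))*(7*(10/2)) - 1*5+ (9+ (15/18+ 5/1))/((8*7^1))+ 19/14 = 657425/336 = 1956.62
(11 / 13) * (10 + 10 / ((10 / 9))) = 209 / 13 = 16.08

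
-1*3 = -3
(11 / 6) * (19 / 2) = 209 / 12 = 17.42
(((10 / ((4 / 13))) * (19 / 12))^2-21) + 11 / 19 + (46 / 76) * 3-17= 28589611 / 10944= 2612.35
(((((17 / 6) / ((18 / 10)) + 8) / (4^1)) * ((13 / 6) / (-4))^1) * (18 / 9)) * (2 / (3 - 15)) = 6721 / 15552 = 0.43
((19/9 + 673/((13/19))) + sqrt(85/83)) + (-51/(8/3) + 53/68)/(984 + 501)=sqrt(7055)/83 + 517594553/525096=986.73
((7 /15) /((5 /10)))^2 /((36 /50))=98 /81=1.21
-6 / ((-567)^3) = 2 / 60761421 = 0.00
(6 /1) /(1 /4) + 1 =25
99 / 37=2.68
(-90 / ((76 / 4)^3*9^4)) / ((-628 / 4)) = 0.00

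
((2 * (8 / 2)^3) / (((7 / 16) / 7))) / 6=1024 / 3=341.33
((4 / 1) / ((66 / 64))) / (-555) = -128 / 18315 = -0.01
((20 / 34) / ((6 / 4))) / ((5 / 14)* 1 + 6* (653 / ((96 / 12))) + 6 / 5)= 2800 / 3507933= 0.00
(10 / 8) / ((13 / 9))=45 / 52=0.87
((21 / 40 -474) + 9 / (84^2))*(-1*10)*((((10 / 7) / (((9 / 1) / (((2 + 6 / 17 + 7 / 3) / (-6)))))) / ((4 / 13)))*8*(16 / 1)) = -115332896380 / 472311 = -244188.46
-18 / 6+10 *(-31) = -313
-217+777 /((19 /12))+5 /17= 88512 /323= 274.03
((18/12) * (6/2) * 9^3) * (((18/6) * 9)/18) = 19683/4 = 4920.75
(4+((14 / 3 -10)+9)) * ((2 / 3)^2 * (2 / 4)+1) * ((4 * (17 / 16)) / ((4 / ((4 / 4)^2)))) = 4301 / 432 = 9.96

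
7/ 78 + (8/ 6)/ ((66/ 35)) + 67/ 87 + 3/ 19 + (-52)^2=3837459169/ 1418274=2705.72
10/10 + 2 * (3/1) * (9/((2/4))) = 109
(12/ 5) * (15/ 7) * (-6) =-216/ 7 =-30.86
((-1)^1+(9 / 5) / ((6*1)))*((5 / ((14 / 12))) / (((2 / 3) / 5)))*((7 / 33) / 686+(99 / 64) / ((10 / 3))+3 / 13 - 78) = 3120048849 / 1793792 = 1739.36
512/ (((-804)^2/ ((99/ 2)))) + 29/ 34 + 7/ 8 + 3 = 2910363/ 610504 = 4.77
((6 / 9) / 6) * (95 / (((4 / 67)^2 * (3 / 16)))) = 426455 / 27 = 15794.63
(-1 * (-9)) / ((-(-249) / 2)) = 6 / 83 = 0.07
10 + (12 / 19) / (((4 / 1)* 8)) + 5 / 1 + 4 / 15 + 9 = 55373 / 2280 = 24.29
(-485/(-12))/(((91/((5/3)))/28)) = 2425/117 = 20.73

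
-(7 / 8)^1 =-7 / 8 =-0.88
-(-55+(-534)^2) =-285101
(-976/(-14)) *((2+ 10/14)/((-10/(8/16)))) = -2318/245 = -9.46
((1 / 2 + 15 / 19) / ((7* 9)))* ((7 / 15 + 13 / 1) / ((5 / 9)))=707 / 1425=0.50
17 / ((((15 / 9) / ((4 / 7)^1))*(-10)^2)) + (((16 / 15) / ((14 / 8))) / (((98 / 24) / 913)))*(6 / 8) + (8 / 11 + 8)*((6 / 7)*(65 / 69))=1185819447 / 10847375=109.32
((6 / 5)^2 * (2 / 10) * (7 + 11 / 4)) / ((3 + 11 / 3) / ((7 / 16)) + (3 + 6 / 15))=7371 / 48925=0.15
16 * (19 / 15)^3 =109744 / 3375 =32.52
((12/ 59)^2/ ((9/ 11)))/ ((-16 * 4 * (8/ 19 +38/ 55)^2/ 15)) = -180184125/ 18800797456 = -0.01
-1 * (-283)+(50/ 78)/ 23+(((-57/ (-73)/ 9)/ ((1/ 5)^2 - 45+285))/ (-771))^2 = 283.03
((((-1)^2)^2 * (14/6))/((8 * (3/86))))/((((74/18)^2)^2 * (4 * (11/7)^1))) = 0.00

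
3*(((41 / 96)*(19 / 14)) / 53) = 779 / 23744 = 0.03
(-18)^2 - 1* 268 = 56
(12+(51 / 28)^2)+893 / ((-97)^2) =113692793 / 7376656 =15.41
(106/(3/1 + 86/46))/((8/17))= 20723/448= 46.26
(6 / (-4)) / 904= -3 / 1808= -0.00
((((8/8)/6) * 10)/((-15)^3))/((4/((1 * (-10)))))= 1/810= 0.00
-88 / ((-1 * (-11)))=-8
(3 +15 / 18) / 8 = 23 / 48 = 0.48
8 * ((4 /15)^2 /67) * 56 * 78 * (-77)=-14350336 /5025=-2855.79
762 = 762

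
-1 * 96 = -96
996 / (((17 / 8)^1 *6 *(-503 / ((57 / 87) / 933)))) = -0.00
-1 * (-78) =78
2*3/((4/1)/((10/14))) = 15/14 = 1.07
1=1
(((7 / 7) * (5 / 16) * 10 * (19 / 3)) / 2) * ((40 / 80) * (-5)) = -2375 / 96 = -24.74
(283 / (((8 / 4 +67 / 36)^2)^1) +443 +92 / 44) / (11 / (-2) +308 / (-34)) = -372602464 / 11689205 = -31.88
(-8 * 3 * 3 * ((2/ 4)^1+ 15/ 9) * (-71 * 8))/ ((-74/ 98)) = -117345.73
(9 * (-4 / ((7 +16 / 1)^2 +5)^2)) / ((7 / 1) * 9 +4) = -1 / 530707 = -0.00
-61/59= -1.03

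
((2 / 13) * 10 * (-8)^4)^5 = 3689348814741910323200000 / 371293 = 9936489012025301643.72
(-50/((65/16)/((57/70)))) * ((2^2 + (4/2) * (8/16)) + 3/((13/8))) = -81168/1183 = -68.61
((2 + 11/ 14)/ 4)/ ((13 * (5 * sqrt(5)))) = 3 * sqrt(5)/ 1400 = 0.00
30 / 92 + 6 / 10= 213 / 230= 0.93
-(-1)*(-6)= -6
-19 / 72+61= 4373 / 72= 60.74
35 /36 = 0.97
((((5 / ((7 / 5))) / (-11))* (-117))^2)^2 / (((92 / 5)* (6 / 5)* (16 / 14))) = 609989326171875 / 7392182336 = 82518.17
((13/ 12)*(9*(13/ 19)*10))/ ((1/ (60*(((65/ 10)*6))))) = 2965950/ 19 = 156102.63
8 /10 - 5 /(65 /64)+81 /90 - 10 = -1719 /130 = -13.22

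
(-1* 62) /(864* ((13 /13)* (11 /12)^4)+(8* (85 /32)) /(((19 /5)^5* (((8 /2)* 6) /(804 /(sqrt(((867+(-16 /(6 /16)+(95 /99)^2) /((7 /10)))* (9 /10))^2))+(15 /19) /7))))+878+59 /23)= -2497167766763649002688 /60037078485608788128155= -0.04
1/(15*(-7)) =-1/105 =-0.01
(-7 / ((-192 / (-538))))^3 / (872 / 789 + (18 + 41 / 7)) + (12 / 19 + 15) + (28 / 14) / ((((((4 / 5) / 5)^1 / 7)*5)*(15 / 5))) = -216956480660425 / 772514021376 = -280.84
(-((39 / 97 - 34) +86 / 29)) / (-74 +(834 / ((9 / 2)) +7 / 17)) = 4394619 / 16031287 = 0.27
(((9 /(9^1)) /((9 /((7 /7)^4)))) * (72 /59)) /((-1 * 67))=-8 /3953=-0.00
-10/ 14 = -5/ 7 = -0.71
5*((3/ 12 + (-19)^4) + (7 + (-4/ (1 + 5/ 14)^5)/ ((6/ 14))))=19362037788365/ 29713188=651631.11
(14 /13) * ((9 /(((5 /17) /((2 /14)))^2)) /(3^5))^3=48275138 /67196224265625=0.00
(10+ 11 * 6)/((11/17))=1292/11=117.45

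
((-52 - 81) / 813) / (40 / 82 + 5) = -0.03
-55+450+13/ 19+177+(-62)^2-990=65107/ 19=3426.68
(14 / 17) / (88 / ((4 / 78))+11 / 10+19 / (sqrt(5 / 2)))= 2403940 / 5012089617-5320 * sqrt(10) / 5012089617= 0.00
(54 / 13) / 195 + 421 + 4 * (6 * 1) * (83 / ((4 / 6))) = 2880623 / 845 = 3409.02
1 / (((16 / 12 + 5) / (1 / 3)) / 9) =9 / 19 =0.47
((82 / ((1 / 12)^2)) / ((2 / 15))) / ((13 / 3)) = 265680 / 13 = 20436.92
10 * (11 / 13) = 110 / 13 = 8.46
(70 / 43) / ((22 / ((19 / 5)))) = 133 / 473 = 0.28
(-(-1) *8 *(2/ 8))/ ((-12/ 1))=-1/ 6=-0.17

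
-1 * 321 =-321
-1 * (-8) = 8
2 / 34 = 1 / 17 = 0.06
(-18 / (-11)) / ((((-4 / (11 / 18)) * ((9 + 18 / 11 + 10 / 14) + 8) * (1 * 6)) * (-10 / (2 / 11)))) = 7 / 178800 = 0.00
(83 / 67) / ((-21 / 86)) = -7138 / 1407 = -5.07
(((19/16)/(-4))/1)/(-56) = 19/3584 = 0.01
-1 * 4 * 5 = -20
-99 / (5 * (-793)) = 99 / 3965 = 0.02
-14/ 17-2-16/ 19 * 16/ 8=-4.51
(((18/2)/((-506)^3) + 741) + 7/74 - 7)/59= 59642149789/4793505992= 12.44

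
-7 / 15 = -0.47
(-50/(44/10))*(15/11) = -1875/121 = -15.50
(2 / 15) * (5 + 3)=16 / 15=1.07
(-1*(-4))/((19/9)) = 36/19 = 1.89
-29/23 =-1.26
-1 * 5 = -5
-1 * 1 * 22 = -22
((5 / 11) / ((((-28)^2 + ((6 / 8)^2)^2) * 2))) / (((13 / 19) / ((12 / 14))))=14592 / 40197157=0.00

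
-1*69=-69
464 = 464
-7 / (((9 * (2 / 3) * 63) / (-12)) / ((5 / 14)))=5 / 63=0.08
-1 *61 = -61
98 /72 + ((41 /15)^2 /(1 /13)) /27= 120487 /24300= 4.96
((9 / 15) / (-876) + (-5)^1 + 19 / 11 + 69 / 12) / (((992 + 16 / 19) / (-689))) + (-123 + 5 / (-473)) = -270810074437 / 2171183520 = -124.73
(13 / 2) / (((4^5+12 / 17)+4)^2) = 3757 / 611660288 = 0.00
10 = 10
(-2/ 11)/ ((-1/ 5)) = 10/ 11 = 0.91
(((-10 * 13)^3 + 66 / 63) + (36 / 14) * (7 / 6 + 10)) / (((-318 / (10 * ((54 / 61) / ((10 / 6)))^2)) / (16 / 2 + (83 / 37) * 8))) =25830464544000 / 51078167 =505704.61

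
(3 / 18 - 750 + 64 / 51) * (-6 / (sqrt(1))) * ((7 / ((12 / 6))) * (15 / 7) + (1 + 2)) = 1603455 / 34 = 47160.44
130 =130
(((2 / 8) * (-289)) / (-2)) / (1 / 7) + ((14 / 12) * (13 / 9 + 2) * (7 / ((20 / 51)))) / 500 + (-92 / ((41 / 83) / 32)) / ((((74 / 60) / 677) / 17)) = -15186065617979009 / 273060000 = -55614391.04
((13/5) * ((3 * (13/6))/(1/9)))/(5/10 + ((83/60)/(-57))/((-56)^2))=1631290752/5362477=304.20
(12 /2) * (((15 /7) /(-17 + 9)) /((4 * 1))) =-45 /112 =-0.40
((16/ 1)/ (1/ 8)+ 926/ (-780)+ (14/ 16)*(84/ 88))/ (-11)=-4380881/ 377520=-11.60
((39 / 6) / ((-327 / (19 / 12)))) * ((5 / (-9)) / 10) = 247 / 141264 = 0.00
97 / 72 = 1.35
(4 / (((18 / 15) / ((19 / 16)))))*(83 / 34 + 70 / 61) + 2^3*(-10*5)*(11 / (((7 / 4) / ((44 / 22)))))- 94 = -593306071 / 116144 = -5108.37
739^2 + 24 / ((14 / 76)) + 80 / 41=156774679 / 287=546253.24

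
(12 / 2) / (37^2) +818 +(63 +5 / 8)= 9655605 / 10952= 881.63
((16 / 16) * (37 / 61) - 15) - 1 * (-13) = -85 / 61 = -1.39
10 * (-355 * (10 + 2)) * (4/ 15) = -11360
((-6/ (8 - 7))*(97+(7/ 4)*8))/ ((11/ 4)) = -2664/ 11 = -242.18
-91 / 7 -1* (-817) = 804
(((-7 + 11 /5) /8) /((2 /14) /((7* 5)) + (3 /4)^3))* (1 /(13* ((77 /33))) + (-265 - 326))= 72277632 /86827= 832.43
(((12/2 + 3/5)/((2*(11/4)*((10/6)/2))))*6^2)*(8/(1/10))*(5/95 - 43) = -16920576/95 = -178111.33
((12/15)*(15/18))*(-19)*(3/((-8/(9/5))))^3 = 124659/32000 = 3.90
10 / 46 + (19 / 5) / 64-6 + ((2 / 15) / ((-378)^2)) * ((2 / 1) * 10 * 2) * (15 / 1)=-1504528483 / 262906560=-5.72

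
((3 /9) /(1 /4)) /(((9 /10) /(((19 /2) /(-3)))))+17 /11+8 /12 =-2209 /891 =-2.48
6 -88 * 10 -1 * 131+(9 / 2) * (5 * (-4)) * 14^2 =-18645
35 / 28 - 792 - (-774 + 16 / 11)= -801 / 44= -18.20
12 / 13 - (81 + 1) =-1054 / 13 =-81.08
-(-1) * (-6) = -6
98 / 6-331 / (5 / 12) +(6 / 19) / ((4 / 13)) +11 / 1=-436643 / 570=-766.04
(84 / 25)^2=7056 / 625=11.29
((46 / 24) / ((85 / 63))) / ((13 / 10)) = 483 / 442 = 1.09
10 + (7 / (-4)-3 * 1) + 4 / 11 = 247 / 44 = 5.61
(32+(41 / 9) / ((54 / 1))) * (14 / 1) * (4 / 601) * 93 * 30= 135347240 / 16227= 8340.87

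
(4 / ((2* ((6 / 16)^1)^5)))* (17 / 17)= 65536 / 243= 269.70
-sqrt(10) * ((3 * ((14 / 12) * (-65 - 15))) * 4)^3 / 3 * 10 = 14049280000 * sqrt(10) / 3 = 14809241428.48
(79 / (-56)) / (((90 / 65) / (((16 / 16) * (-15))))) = 5135 / 336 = 15.28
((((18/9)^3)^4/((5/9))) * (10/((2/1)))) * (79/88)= 364032/11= 33093.82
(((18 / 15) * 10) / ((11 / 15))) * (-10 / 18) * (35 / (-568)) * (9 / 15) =525 / 1562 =0.34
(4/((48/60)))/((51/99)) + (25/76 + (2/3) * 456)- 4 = 400565/1292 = 310.03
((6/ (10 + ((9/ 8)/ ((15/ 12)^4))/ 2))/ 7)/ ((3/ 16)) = 10000/ 22379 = 0.45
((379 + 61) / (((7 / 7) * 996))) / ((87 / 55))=6050 / 21663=0.28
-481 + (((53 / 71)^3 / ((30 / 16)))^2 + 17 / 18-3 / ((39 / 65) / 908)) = -289378906846412513 / 57645127764450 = -5020.01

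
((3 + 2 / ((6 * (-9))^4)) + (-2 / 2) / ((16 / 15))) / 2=17537555 / 17006112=1.03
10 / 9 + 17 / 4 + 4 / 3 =6.69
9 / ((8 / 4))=9 / 2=4.50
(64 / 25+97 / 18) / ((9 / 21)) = 18.55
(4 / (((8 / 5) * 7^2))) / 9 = 5 / 882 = 0.01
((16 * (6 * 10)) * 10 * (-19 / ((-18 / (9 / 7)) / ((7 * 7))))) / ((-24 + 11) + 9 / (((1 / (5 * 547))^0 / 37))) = 1995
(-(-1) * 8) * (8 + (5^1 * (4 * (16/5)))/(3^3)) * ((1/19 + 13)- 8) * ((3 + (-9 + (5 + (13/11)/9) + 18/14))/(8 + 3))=2959360/186219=15.89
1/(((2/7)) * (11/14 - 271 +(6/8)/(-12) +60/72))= -0.01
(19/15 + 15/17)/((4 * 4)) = 137/1020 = 0.13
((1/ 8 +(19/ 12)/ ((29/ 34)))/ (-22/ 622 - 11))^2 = 183928619161/ 5705753923584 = 0.03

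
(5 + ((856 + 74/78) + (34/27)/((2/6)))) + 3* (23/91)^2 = 64536013/74529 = 865.92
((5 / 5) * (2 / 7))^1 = 2 / 7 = 0.29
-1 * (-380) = 380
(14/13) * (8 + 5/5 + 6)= 210/13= 16.15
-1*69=-69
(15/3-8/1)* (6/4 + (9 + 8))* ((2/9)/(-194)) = 37/582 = 0.06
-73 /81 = -0.90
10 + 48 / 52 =142 / 13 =10.92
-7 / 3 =-2.33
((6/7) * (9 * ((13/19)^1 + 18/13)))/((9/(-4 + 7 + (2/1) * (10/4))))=3504/247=14.19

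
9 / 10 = 0.90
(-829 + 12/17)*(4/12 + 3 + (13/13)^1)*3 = -10767.82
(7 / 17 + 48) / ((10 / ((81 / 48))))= 22221 / 2720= 8.17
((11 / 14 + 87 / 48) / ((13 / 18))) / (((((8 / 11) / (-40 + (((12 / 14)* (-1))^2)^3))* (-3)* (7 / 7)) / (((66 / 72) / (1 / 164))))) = 64677008451 / 6588344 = 9816.88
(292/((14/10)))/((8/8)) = 1460/7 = 208.57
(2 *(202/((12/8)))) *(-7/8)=-707/3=-235.67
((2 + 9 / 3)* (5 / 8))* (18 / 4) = 225 / 16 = 14.06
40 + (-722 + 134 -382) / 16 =-165 / 8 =-20.62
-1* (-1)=1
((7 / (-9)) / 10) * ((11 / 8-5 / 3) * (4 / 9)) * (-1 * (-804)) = 3283 / 405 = 8.11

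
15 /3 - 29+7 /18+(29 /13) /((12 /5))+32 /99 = -12789 /572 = -22.36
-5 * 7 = -35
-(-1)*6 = 6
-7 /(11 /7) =-49 /11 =-4.45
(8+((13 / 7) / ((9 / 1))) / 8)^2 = 16362025 / 254016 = 64.41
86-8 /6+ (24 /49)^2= 611582 /7203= 84.91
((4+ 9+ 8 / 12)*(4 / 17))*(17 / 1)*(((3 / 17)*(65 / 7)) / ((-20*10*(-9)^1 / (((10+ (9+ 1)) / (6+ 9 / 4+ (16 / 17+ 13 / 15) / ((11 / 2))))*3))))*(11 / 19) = 2579720 / 12801649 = 0.20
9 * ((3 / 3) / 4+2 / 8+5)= 99 / 2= 49.50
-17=-17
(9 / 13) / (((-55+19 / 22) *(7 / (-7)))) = 66 / 5161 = 0.01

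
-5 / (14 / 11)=-55 / 14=-3.93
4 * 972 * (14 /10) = 27216 /5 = 5443.20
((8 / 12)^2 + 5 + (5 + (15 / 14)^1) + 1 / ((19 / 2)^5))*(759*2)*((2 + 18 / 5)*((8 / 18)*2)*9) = 29087500521376 / 37141485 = 783153.95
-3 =-3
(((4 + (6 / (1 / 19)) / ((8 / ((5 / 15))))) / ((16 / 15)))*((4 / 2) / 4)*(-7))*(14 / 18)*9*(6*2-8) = -25725 / 32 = -803.91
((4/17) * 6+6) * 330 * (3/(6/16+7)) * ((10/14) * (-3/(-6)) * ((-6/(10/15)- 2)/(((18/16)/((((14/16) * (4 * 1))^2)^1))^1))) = -42688800/1003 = -42561.12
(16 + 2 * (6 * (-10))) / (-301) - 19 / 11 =-4575 / 3311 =-1.38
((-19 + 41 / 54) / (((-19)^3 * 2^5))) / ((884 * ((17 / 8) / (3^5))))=8865 / 824616416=0.00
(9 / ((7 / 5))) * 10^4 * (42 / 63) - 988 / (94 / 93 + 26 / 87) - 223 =258858524 / 6181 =41879.72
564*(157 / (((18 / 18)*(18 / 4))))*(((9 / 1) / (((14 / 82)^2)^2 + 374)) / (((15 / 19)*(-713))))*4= -12677584574752 / 3767623958475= -3.36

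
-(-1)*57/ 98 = 57/ 98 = 0.58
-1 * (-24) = 24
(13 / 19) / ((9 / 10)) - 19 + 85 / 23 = -57202 / 3933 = -14.54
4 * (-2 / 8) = -1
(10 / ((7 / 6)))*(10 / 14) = 300 / 49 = 6.12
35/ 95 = 7/ 19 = 0.37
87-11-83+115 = 108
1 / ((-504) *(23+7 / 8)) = -1 / 12033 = -0.00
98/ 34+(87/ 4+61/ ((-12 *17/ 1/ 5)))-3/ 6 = 2309/ 102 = 22.64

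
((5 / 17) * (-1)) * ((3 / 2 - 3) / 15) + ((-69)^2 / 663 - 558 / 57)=-21659 / 8398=-2.58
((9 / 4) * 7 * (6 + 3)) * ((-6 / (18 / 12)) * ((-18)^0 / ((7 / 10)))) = -810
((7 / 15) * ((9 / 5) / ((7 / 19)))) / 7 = 57 / 175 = 0.33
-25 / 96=-0.26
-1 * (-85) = 85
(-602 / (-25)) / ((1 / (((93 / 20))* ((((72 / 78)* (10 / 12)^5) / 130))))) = 46655 / 146016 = 0.32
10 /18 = 0.56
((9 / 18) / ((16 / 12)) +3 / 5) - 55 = -2161 / 40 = -54.02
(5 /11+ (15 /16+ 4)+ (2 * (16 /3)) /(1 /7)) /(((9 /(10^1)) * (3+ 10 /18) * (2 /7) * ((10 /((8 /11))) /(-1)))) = -295897 /46464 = -6.37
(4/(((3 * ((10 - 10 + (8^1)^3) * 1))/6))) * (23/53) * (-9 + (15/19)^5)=-123771717/2099731952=-0.06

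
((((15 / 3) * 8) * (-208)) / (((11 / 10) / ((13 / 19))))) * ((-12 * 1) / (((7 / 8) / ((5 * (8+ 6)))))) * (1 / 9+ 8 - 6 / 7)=158173184000 / 4389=36038547.28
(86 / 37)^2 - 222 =-216.60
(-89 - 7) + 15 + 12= -69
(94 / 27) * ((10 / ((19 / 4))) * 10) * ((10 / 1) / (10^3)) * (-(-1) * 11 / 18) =2068 / 4617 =0.45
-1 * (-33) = 33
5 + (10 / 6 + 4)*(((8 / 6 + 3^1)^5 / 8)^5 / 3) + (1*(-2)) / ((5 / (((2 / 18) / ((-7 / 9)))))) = 4198563958889983893662975678167 / 8745645243581890560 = 480074807741.73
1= 1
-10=-10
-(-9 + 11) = -2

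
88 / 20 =22 / 5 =4.40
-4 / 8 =-0.50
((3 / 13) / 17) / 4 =3 / 884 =0.00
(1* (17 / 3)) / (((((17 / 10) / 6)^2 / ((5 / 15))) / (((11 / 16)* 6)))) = 1650 / 17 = 97.06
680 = 680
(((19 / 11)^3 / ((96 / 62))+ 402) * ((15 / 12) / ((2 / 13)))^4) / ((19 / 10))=2311263670015625 / 2486009856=929708.17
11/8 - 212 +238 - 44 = -16.62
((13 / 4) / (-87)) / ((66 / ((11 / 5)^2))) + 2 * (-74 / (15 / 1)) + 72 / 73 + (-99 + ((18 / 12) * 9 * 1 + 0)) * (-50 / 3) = 5396255041 / 3810600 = 1416.12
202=202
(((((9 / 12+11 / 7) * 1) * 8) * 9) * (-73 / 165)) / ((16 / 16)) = -5694 / 77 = -73.95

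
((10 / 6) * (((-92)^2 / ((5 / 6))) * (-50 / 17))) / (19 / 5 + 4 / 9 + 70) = -670.60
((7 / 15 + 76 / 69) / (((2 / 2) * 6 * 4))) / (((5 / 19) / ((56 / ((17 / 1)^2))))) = 71953 / 1495575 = 0.05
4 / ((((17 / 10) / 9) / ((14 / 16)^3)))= 15435 / 1088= 14.19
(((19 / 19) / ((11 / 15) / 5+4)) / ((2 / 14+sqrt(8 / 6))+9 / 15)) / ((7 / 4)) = 0.07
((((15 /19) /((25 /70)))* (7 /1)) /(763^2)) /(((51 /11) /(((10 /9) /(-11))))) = -20 /34538067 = -0.00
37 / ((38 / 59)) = 2183 / 38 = 57.45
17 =17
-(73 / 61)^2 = -1.43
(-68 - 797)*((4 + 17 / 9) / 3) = -45845 / 27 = -1697.96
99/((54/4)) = 22/3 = 7.33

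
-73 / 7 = -10.43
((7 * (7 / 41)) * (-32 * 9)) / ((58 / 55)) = -388080 / 1189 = -326.39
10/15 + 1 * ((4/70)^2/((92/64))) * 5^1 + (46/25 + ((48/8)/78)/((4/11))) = 11997247/4395300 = 2.73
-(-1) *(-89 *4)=-356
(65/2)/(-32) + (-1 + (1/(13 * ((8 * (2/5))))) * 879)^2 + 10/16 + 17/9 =158362109/389376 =406.71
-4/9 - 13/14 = -173/126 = -1.37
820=820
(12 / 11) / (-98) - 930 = -501276 / 539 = -930.01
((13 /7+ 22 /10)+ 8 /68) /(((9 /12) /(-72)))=-238464 /595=-400.78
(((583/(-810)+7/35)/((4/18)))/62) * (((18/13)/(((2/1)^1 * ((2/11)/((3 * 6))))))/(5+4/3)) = -125037/306280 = -0.41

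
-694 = -694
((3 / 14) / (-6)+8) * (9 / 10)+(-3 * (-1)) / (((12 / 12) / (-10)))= -22.83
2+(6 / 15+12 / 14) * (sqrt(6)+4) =44 * sqrt(6) / 35+246 / 35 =10.11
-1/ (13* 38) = -1/ 494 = -0.00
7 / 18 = 0.39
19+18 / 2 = 28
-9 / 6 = -3 / 2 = -1.50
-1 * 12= -12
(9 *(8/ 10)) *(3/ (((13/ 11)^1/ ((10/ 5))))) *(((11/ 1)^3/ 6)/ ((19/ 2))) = 1054152/ 1235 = 853.56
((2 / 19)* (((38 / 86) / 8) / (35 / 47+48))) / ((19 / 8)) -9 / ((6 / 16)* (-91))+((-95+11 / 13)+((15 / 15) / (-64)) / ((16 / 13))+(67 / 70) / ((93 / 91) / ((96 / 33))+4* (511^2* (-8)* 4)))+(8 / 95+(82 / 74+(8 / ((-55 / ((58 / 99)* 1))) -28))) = -413126012990804730371576558197 / 3420040420056812547454018560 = -120.80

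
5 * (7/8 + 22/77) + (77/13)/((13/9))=9.90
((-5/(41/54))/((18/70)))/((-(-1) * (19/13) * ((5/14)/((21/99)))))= -89180/8569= -10.41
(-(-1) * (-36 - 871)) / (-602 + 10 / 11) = 1.51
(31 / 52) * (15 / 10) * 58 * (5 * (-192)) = -647280 / 13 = -49790.77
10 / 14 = 5 / 7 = 0.71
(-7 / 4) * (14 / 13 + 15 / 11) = -2443 / 572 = -4.27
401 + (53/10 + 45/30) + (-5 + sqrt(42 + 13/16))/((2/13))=13 * sqrt(685)/8 + 3753/10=417.83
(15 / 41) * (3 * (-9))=-405 / 41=-9.88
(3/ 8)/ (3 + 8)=3/ 88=0.03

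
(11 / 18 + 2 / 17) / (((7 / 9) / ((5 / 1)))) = 1115 / 238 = 4.68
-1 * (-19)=19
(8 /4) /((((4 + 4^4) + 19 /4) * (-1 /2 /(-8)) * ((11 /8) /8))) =8192 /11649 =0.70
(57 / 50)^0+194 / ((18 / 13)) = 1270 / 9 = 141.11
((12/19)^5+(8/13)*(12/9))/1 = 88939616/96567861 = 0.92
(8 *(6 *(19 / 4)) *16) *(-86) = -313728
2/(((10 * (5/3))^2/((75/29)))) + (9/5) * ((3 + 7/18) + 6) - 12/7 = 77162/5075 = 15.20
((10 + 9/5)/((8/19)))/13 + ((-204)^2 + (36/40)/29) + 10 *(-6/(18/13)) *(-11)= 1904371171/45240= 42094.85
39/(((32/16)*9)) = 13/6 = 2.17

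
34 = 34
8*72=576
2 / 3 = 0.67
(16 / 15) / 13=16 / 195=0.08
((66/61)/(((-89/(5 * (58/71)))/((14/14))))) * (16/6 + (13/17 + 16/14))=-146740/646051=-0.23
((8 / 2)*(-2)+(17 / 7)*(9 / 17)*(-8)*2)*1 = -200 / 7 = -28.57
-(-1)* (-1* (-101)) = 101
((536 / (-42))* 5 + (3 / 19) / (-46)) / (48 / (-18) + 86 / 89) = 104238847 / 2777572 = 37.53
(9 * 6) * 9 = 486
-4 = -4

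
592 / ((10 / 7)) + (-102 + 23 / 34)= 53223 / 170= 313.08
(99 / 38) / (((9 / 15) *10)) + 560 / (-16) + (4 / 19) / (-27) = -70945 / 2052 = -34.57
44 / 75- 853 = -852.41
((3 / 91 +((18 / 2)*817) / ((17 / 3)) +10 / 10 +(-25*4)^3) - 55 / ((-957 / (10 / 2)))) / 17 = -134414181196 / 2288013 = -58747.12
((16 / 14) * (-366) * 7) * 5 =-14640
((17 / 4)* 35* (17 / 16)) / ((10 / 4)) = 2023 / 32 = 63.22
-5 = -5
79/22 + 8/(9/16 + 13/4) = 7635/1342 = 5.69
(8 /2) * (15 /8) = 15 /2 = 7.50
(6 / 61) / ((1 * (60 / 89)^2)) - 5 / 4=-37829 / 36600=-1.03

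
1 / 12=0.08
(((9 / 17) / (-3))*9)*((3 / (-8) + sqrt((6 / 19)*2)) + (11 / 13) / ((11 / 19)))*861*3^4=-212779791 / 1768 - 3766014*sqrt(57) / 323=-208377.75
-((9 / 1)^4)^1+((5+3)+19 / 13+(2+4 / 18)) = -6549.32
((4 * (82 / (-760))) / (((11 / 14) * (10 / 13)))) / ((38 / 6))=-11193 / 99275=-0.11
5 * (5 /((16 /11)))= 275 /16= 17.19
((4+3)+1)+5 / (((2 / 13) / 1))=81 / 2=40.50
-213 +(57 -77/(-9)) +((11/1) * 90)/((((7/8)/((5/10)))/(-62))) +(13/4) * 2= -4437119/126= -35215.23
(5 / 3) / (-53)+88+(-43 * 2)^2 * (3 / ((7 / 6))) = 21265261 / 1113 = 19106.25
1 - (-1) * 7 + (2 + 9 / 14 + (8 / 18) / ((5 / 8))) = 7153 / 630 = 11.35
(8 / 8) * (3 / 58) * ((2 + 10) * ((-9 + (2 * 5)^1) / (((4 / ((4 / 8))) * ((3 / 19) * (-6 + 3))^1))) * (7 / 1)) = -1.15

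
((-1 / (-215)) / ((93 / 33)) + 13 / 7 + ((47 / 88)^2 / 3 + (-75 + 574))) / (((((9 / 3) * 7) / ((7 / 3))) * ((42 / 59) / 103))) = 3299679599696803 / 409710026880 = 8053.70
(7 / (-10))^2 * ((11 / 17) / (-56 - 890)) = -0.00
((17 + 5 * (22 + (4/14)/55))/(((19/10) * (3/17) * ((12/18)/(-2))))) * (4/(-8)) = 831385/1463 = 568.27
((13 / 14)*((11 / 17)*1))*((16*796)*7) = 910624 / 17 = 53566.12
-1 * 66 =-66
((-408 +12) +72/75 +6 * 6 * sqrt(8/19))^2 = 1859652144/11875 - 1422144 * sqrt(38)/475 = 138146.11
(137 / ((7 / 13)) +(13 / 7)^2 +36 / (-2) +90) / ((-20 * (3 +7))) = -4041 / 2450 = -1.65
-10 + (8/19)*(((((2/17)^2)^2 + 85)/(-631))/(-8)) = -10006233389/1001333269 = -9.99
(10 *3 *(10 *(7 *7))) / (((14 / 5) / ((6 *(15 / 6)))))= 78750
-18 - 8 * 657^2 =-3453210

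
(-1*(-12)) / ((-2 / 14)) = -84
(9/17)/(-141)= -3/799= -0.00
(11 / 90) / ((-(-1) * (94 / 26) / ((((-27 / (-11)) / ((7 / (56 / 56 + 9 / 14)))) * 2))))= 897 / 23030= 0.04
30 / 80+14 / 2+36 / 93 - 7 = 189 / 248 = 0.76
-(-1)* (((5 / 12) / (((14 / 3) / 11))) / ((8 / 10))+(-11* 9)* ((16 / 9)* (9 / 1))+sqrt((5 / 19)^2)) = -1582.51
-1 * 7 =-7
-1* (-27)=27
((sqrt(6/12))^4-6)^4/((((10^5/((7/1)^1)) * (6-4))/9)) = 17629983/51200000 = 0.34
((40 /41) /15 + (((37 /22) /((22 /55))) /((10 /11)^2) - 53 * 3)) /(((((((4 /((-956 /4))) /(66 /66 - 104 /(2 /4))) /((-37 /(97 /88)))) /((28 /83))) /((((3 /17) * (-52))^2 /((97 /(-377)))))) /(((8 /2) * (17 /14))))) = -34252559671.06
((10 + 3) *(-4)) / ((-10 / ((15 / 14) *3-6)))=-507 / 35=-14.49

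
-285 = -285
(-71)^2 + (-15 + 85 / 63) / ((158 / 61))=25062827 / 4977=5035.73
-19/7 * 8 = -21.71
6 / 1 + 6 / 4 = 15 / 2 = 7.50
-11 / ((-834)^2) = -11 / 695556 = -0.00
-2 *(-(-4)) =-8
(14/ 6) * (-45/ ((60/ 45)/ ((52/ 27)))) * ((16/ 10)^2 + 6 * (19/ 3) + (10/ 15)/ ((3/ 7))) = -862316/ 135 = -6387.53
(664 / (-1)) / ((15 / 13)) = -8632 / 15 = -575.47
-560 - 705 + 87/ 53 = -66958/ 53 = -1263.36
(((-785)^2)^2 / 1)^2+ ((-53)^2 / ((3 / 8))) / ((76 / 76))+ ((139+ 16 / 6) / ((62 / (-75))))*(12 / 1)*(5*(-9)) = 13410352771611302858131007 / 93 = 144197341630229062990656.00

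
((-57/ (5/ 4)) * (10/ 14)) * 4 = -912/ 7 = -130.29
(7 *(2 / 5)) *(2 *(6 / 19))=1.77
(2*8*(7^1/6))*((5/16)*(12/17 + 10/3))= 3605/153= 23.56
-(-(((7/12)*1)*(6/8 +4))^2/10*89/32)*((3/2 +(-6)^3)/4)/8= -14.31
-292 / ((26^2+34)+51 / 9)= -876 / 2147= -0.41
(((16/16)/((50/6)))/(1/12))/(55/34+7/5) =136/285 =0.48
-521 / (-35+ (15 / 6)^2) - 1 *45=-3091 / 115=-26.88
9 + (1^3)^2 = 10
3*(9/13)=27/13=2.08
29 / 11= 2.64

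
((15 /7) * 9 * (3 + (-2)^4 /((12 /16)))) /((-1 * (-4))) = 3285 /28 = 117.32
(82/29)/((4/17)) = 697/58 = 12.02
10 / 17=0.59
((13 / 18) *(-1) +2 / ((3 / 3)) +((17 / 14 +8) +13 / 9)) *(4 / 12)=752 / 189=3.98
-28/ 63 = -4/ 9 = -0.44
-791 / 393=-2.01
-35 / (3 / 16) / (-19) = 9.82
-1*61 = -61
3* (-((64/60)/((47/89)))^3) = -2887553024/116800875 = -24.72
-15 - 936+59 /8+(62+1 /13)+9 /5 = -457469 /520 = -879.75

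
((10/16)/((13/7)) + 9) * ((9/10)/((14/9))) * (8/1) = 43.21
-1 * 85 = -85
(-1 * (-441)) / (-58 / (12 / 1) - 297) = -2646 / 1811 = -1.46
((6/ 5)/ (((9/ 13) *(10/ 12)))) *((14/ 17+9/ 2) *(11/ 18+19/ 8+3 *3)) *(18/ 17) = 2030639/ 14450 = 140.53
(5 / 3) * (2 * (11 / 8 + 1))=95 / 12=7.92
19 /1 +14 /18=178 /9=19.78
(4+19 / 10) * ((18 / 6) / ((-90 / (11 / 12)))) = -0.18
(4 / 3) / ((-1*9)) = -4 / 27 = -0.15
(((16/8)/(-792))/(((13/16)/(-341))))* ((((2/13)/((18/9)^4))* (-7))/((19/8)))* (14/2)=-6076/28899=-0.21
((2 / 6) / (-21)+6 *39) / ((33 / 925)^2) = 12612768125 / 68607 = 183840.83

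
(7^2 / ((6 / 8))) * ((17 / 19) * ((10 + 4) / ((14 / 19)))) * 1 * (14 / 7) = 6664 / 3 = 2221.33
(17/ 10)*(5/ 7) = 17/ 14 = 1.21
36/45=4/5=0.80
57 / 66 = 19 / 22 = 0.86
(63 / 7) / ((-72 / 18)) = -9 / 4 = -2.25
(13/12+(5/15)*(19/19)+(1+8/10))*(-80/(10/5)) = -386/3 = -128.67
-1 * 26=-26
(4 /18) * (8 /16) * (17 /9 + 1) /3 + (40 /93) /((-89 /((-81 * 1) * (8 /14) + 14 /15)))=1530730 /4693059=0.33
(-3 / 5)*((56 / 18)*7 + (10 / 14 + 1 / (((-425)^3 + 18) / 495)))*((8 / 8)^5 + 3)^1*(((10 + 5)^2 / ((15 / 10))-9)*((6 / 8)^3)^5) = -36679473836025138243 / 360615687602831360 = -101.71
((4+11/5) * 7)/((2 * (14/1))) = 31/20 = 1.55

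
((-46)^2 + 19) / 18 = 2135 / 18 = 118.61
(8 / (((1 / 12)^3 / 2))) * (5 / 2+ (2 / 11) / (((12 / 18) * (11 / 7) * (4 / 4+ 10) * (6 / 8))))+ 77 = 92875351 / 1331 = 69778.63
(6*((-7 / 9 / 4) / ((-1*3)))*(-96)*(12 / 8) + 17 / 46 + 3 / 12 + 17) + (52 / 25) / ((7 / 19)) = -527029 / 16100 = -32.73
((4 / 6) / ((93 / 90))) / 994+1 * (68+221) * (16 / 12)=17810522 / 46221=385.33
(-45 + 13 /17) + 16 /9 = -6496 /153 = -42.46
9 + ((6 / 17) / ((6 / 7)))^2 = 2650 / 289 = 9.17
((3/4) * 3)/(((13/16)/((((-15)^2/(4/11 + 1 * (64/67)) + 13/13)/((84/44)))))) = 203863/819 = 248.92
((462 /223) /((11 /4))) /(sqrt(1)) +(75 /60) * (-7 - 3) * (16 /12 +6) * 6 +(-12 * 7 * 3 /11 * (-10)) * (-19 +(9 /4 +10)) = -5140532 /2453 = -2095.61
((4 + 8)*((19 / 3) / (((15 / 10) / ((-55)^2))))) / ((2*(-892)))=-57475 / 669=-85.91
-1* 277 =-277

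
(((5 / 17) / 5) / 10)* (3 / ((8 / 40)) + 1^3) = 8 / 85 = 0.09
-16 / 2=-8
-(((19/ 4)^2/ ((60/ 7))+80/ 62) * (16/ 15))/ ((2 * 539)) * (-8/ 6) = 116737/ 22557150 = 0.01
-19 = -19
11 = 11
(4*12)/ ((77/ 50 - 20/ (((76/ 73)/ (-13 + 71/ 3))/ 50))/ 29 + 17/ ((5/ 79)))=-3967200/ 6995821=-0.57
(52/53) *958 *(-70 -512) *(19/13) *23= -974607888/53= -18388828.08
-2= -2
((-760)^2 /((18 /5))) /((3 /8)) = 11552000 /27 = 427851.85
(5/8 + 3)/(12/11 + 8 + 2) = 319/976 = 0.33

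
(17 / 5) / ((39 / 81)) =459 / 65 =7.06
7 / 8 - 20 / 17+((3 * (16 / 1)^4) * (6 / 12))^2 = 1314259992535 / 136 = 9663676415.70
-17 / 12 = -1.42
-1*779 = -779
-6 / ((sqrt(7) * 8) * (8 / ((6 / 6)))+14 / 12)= 36 / 147449 -13824 * sqrt(7) / 1032143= -0.04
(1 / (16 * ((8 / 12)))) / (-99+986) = 3 / 28384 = 0.00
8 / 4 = 2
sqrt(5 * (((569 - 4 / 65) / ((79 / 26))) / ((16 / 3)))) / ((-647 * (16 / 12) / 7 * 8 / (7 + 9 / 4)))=-2331 * sqrt(1947666) / 26169856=-0.12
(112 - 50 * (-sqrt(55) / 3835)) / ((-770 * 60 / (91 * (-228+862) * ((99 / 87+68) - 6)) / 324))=-22817746224 / 7975 - 31343058 * sqrt(55) / 94105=-2863629.48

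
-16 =-16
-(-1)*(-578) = -578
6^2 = 36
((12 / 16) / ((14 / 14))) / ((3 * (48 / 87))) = 0.45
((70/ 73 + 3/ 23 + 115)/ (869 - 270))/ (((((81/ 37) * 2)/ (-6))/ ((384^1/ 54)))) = -461556352/ 244390203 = -1.89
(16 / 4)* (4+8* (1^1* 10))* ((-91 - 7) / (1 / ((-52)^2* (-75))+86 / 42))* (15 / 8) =-3246152000 / 107659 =-30152.17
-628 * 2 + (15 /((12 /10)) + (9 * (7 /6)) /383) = -476250 /383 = -1243.47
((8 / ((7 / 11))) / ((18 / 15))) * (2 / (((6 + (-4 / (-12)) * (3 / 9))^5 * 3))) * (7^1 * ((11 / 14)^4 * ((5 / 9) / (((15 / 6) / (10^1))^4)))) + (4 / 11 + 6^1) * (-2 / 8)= -8451511 / 6602750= -1.28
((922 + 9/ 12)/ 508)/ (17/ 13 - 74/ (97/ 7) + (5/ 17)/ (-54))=-2136347109/ 4749124360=-0.45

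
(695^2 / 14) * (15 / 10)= 1449075 / 28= 51752.68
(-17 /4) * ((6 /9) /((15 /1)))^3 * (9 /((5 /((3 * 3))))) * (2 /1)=-68 /5625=-0.01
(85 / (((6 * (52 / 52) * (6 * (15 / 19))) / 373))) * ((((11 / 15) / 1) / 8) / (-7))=-1325269 / 90720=-14.61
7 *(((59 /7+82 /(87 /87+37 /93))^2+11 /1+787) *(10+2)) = 13164511512 /29575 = 445122.96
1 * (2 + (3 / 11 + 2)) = 47 / 11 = 4.27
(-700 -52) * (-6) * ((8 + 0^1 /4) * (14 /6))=84224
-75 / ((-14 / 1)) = 5.36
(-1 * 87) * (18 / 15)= -522 / 5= -104.40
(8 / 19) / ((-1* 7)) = -8 / 133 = -0.06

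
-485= -485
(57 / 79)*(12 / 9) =76 / 79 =0.96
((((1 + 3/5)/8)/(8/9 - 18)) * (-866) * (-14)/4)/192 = -1299/7040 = -0.18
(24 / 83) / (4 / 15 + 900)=45 / 140104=0.00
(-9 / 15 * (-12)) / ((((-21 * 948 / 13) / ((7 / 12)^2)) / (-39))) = 0.06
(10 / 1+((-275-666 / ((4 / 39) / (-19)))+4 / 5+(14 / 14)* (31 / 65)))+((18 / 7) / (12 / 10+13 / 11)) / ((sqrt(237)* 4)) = 165* sqrt(237) / 144886+16004661 / 130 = 123112.79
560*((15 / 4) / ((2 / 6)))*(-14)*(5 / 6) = -73500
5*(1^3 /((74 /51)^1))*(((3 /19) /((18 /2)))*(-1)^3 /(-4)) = 85 /5624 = 0.02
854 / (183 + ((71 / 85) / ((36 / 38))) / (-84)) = 109756080 / 23517811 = 4.67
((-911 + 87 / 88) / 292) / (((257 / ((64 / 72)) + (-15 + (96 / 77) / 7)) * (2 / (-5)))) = 53753 / 1892472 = 0.03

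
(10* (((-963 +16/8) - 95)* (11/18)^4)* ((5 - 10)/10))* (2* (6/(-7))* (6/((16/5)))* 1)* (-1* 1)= 4026275/1701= 2367.00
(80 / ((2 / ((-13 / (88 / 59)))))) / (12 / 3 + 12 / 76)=-72865 / 869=-83.85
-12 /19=-0.63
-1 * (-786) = 786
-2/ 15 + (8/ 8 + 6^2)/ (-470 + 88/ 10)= -7387/ 34590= -0.21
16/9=1.78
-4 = -4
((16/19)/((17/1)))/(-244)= -4/19703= -0.00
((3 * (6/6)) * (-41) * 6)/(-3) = 246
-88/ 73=-1.21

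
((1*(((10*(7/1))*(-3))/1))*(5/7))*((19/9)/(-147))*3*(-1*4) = -3800/147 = -25.85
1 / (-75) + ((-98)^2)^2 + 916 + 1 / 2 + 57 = 13835668423 / 150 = 92237789.49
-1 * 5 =-5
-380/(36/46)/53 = -4370/477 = -9.16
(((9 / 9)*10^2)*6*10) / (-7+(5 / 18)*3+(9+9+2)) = 36000 / 83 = 433.73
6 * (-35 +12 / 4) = -192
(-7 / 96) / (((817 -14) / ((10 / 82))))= -0.00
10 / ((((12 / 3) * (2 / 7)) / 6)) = 105 / 2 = 52.50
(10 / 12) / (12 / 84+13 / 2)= 35 / 279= 0.13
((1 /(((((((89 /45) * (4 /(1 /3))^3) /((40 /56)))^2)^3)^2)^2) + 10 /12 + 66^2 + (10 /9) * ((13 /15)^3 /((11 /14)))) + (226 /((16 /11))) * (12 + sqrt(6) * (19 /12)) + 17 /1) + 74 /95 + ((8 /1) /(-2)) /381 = 6842.62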